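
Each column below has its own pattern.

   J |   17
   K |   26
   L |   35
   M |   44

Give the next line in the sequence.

Letter: letters move forward 1 place in the alphabet; J, K, L, M → N.
For the second component, +9 each step: 17, 26, 35, 44 → 53.
So the next line is N  53.

N  53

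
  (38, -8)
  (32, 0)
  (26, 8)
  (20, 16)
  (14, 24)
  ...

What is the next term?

(8, 32)

First slot: −6 each step; 38, 32, 26, 20, 14 → 8.
Second slot: -8, 0, 8, 16, 24 → 32 (+8 each step).
So the next term is (8, 32).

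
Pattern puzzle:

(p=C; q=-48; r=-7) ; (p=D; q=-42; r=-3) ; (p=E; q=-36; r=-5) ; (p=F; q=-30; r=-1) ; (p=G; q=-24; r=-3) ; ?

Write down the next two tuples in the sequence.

(p=H; q=-18; r=1), (p=I; q=-12; r=-1)

For the p, letters move forward 1 place in the alphabet: C, D, E, F, G → H → I.
Q: +6 each step; -48, -42, -36, -30, -24 → -18 → -12.
R — alternating steps +4, −2, +4, −2, …: -7, -3, -5, -1, -3 → 1 → -1.
Putting the parts together: (p=H; q=-18; r=1) and then (p=I; q=-12; r=-1).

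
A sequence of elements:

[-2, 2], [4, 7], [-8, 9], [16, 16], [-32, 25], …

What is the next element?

First entry: -2, 4, -8, 16, -32 → 64 (×(-2) each step).
Second entry: each term is the sum of the two before it; 2, 7, 9, 16, 25 → 41.
Combining the parts gives [64, 41].

[64, 41]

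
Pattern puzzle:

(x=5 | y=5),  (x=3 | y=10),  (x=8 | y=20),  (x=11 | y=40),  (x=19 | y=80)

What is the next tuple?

(x=30 | y=160)

X: each term is the sum of the two before it, so 5, 3, 8, 11, 19 → 30.
For the y, ×2 each step: 5, 10, 20, 40, 80 → 160.
So the next tuple is (x=30 | y=160).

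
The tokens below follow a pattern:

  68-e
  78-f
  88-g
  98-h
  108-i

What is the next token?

118-j

First component: +10 each step, so 68, 78, 88, 98, 108 → 118.
Letter goes e, f, g, h, i → j (letters move forward 1 place in the alphabet).
So the next token is 118-j.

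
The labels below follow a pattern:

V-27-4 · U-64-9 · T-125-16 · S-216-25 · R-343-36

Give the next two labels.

Letter goes V, U, T, S, R → Q → P (letters move back 1 place in the alphabet).
For the second component, perfect cubes: 3³, 4³, 5³, …: 27, 64, 125, 216, 343 → 512 → 729.
Third component goes 4, 9, 16, 25, 36 → 49 → 64 (perfect squares: 2², 3², 4², …).
So the next two labels are Q-512-49 and P-729-64.

Q-512-49, P-729-64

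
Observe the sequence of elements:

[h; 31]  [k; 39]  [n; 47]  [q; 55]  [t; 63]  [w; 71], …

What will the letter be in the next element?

z

Letter goes h, k, n, q, t, w → z (letters move forward 3 places in the alphabet).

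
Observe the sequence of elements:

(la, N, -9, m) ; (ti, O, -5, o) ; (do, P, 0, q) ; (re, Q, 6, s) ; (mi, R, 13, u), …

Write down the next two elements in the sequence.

Note — runs through the solfège scale do→ti: la, ti, do, re, mi → fa → sol.
First letter: letters move forward 1 place in the alphabet, so N, O, P, Q, R → S → T.
Third value: -9, -5, 0, 6, 13 → 21 → 30 (differences are 4, 5, 6, … (increasing by 1 each time)).
Second letter: m, o, q, s, u → w → y (letters move forward 2 places in the alphabet).
So the next two elements are (fa, S, 21, w) and (sol, T, 30, y).

(fa, S, 21, w), (sol, T, 30, y)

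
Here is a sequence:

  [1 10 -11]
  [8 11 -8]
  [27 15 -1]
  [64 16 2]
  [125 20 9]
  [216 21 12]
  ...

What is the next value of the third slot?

First slot goes 1, 8, 27, 64, 125, 216 → 343 (perfect cubes: 1³, 2³, 3³, …).
Second slot: alternating steps +1, +4, +1, +4, …, so 10, 11, 15, 16, 20, 21 → 25.
Third slot: alternating steps +3, +7, +3, +7, …; -11, -8, -1, 2, 9, 12 → 19.

19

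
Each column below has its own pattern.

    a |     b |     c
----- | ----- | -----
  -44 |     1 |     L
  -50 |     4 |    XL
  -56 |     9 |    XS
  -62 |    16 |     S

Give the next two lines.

Column a: −6 each step; -44, -50, -56, -62 → -68 → -74.
For the column b, perfect squares: 1², 2², 3², …: 1, 4, 9, 16 → 25 → 36.
Column c: L, XL, XS, S → M → L (runs through clothing sizes XS→XL).
So the next two lines are -68  25  M and -74  36  L.

-68  25  M; -74  36  L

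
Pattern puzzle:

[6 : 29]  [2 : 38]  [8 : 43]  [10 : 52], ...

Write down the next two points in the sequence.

[18 : 57], [28 : 66]

For the first coordinate, each term is the sum of the two before it: 6, 2, 8, 10 → 18 → 28.
Second coordinate: alternating steps +9, +5, +9, +5, …; 29, 38, 43, 52 → 57 → 66.
Putting the parts together: [18 : 57] and then [28 : 66].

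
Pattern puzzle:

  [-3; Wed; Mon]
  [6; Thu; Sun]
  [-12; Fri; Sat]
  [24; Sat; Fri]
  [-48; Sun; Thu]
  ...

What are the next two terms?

[96; Mon; Wed], [-192; Tue; Tue]

First part goes -3, 6, -12, 24, -48 → 96 → -192 (×(-2) each step).
First day: runs through the weekdays Mon→Sun; Wed, Thu, Fri, Sat, Sun → Mon → Tue.
Second day goes Mon, Sun, Sat, Fri, Thu → Wed → Tue (runs backward through the weekdays Mon→Sun).
So the next two terms are [96; Mon; Wed] and [-192; Tue; Tue].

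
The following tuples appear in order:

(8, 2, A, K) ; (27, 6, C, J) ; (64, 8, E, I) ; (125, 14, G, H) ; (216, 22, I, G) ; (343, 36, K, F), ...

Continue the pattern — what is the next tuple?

First part — perfect cubes: 2³, 3³, 4³, …: 8, 27, 64, 125, 216, 343 → 512.
Second part: 2, 6, 8, 14, 22, 36 → 58 (each term is the sum of the two before it).
First letter — letters move forward 2 places in the alphabet: A, C, E, G, I, K → M.
For the second letter, letters move back 1 place in the alphabet: K, J, I, H, G, F → E.
Combining the parts gives (512, 58, M, E).

(512, 58, M, E)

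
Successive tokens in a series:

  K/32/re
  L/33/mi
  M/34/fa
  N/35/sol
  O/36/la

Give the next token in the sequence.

Letter: letters move forward 1 place in the alphabet; K, L, M, N, O → P.
Second component: 32, 33, 34, 35, 36 → 37 (+1 each step).
Note goes re, mi, fa, sol, la → ti (runs through the solfège scale do→ti).
So the next token is P/37/ti.

P/37/ti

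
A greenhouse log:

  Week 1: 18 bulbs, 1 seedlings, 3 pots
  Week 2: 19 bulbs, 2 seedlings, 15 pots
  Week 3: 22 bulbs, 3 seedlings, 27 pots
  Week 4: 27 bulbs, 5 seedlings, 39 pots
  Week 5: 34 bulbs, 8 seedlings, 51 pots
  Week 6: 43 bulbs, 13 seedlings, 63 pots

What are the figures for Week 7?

Bulbs — differences are 1, 3, 5, … (increasing by 2 each time): 18, 19, 22, 27, 34, 43 → 54.
For the seedlings, each term is the sum of the two before it: 1, 2, 3, 5, 8, 13 → 21.
Pots: 3, 15, 27, 39, 51, 63 → 75 (+12 each step).
Putting it together: 54 bulbs, 21 seedlings, 75 pots.

54 bulbs, 21 seedlings, 75 pots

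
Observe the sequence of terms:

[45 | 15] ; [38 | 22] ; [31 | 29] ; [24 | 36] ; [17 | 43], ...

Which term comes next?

First coordinate: −7 each step; 45, 38, 31, 24, 17 → 10.
Second coordinate — +7 each step: 15, 22, 29, 36, 43 → 50.
Combining the parts gives [10 | 50].

[10 | 50]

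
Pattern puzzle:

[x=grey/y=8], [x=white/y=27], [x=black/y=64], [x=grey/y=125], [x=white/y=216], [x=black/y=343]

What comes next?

[x=grey/y=512]

X: repeats grey → white → black, so grey, white, black, grey, white, black → grey.
Y: 8, 27, 64, 125, 216, 343 → 512 (perfect cubes: 2³, 3³, 4³, …).
Putting it together: [x=grey/y=512].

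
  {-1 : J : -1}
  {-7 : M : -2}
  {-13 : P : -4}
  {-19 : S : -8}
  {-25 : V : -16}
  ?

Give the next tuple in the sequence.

{-31 : Y : -32}

First value: -1, -7, -13, -19, -25 → -31 (−6 each step).
Letter: J, M, P, S, V → Y (letters move forward 3 places in the alphabet).
For the third value, ×2 each step: -1, -2, -4, -8, -16 → -32.
Combining the parts gives {-31 : Y : -32}.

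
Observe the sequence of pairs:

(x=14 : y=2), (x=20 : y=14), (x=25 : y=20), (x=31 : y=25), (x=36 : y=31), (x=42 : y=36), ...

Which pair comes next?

For the x, alternating steps +6, +5, +6, +5, …: 14, 20, 25, 31, 36, 42 → 47.
Y: always the previous value of the x, so 2, 14, 20, 25, 31, 36 → 42.
Putting it together: (x=47 : y=42).

(x=47 : y=42)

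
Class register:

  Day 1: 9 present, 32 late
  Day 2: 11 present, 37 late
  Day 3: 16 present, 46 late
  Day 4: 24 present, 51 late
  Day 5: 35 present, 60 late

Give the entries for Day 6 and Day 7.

Present — differences are 2, 5, 8, … (increasing by 3 each time): 9, 11, 16, 24, 35 → 49 → 66.
Late: alternating steps +5, +9, +5, +9, …; 32, 37, 46, 51, 60 → 65 → 74.
So the next two rows are 49 present, 65 late and 66 present, 74 late.

49 present, 65 late; 66 present, 74 late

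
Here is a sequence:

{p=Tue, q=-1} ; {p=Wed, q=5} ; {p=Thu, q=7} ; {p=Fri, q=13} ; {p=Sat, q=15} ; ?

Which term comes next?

P goes Tue, Wed, Thu, Fri, Sat → Sun (runs through the weekdays Mon→Sun).
Q: -1, 5, 7, 13, 15 → 21 (alternating steps +6, +2, +6, +2, …).
Combining the parts gives {p=Sun, q=21}.

{p=Sun, q=21}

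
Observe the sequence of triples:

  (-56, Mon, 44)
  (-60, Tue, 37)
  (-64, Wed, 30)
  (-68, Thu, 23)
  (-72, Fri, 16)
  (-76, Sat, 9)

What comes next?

(-80, Sun, 2)

First part goes -56, -60, -64, -68, -72, -76 → -80 (−4 each step).
Day: runs through the weekdays Mon→Sun, so Mon, Tue, Wed, Thu, Fri, Sat → Sun.
Third part — −7 each step: 44, 37, 30, 23, 16, 9 → 2.
Putting it together: (-80, Sun, 2).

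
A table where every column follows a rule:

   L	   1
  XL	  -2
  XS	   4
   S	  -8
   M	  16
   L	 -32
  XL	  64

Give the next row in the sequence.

XS  -128

Size — repeats L → XL → XS → S → M: L, XL, XS, S, M, L, XL → XS.
Second component — ×(-2) each step: 1, -2, 4, -8, 16, -32, 64 → -128.
Putting it together: XS  -128.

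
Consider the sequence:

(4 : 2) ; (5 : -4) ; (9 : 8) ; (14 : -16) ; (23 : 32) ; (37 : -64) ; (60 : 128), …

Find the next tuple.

(97 : -256)

For the first entry, each term is the sum of the two before it: 4, 5, 9, 14, 23, 37, 60 → 97.
Second entry: 2, -4, 8, -16, 32, -64, 128 → -256 (×(-2) each step).
So the next tuple is (97 : -256).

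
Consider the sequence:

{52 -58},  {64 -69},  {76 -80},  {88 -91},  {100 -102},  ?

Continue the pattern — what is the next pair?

{112 -113}

First part goes 52, 64, 76, 88, 100 → 112 (+12 each step).
Second part: −11 each step; -58, -69, -80, -91, -102 → -113.
Combining the parts gives {112 -113}.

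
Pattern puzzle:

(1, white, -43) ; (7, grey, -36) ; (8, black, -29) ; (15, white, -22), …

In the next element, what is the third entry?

-15

For the first entry, each term is the sum of the two before it: 1, 7, 8, 15 → 23.
Shade: repeats white → grey → black; white, grey, black, white → grey.
Third entry: -43, -36, -29, -22 → -15 (+7 each step).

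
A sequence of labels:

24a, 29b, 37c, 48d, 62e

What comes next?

79f

First component: differences are 5, 8, 11, … (increasing by 3 each time), so 24, 29, 37, 48, 62 → 79.
Letter — letters move forward 1 place in the alphabet: a, b, c, d, e → f.
Putting it together: 79f.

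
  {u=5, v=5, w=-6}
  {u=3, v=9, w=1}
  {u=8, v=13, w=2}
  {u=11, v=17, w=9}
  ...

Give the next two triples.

{u=19, v=21, w=10}, {u=30, v=25, w=17}

U: each term is the sum of the two before it; 5, 3, 8, 11 → 19 → 30.
V goes 5, 9, 13, 17 → 21 → 25 (+4 each step).
W: alternating steps +7, +1, +7, +1, …; -6, 1, 2, 9 → 10 → 17.
So the next two triples are {u=19, v=21, w=10} and {u=30, v=25, w=17}.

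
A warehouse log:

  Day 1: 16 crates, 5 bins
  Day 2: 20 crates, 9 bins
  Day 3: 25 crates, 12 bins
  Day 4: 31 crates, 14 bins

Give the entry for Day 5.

Crates: differences are 4, 5, 6, … (increasing by 1 each time), so 16, 20, 25, 31 → 38.
Bins goes 5, 9, 12, 14 → 15 (differences are 4, 3, 2, … (decreasing by 1 each time)).
Combining the parts gives 38 crates, 15 bins.

38 crates, 15 bins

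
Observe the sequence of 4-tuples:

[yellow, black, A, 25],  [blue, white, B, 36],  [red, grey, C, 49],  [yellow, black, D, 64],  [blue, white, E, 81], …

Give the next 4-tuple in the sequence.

[red, grey, F, 100]

Colour: yellow, blue, red, yellow, blue → red (repeats yellow → blue → red).
Shade goes black, white, grey, black, white → grey (repeats black → white → grey).
Letter: A, B, C, D, E → F (letters move forward 1 place in the alphabet).
Fourth value goes 25, 36, 49, 64, 81 → 100 (perfect squares: 5², 6², 7², …).
Putting it together: [red, grey, F, 100].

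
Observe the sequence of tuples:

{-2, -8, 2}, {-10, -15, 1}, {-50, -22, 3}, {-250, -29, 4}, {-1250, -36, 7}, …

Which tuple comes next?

{-6250, -43, 11}

First part: ×5 each step; -2, -10, -50, -250, -1250 → -6250.
Second part: −7 each step; -8, -15, -22, -29, -36 → -43.
Third part — each term is the sum of the two before it: 2, 1, 3, 4, 7 → 11.
Combining the parts gives {-6250, -43, 11}.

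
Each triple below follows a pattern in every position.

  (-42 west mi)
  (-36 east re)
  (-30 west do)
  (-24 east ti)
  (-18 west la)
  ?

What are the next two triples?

(-12 east sol), (-6 west fa)

First entry goes -42, -36, -30, -24, -18 → -12 → -6 (+6 each step).
For the direction, alternates west ↔ east: west, east, west, east, west → east → west.
Note: runs backward through the solfège scale do→ti; mi, re, do, ti, la → sol → fa.
Putting the parts together: (-12 east sol) and then (-6 west fa).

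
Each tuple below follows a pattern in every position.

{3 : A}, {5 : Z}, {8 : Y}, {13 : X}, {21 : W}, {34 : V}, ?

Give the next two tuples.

{55 : U}, {89 : T}

First coordinate goes 3, 5, 8, 13, 21, 34 → 55 → 89 (each term is the sum of the two before it).
For the letter, letters move back 1 place in the alphabet, wrapping A→Z: A, Z, Y, X, W, V → U → T.
Putting the parts together: {55 : U} and then {89 : T}.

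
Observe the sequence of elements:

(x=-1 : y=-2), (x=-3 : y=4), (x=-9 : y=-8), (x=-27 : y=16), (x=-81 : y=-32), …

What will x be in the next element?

X — ×3 each step: -1, -3, -9, -27, -81 → -243.

-243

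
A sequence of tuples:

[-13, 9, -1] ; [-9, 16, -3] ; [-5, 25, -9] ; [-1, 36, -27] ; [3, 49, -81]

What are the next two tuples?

First value: -13, -9, -5, -1, 3 → 7 → 11 (+4 each step).
For the second value, perfect squares: 3², 4², 5², …: 9, 16, 25, 36, 49 → 64 → 81.
Third value — ×3 each step: -1, -3, -9, -27, -81 → -243 → -729.
So the next two tuples are [7, 64, -243] and [11, 81, -729].

[7, 64, -243], [11, 81, -729]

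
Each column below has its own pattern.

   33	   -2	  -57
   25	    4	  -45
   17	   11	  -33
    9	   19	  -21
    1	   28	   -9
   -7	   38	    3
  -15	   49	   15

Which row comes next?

First component: 33, 25, 17, 9, 1, -7, -15 → -23 (−8 each step).
Second component goes -2, 4, 11, 19, 28, 38, 49 → 61 (differences are 6, 7, 8, … (increasing by 1 each time)).
For the third component, +12 each step: -57, -45, -33, -21, -9, 3, 15 → 27.
Combining the parts gives -23  61  27.

-23  61  27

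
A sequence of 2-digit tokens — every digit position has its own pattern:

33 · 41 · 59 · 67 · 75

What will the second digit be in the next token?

3

Second digit: −2 each step, mod 10, so 3, 1, 9, 7, 5 → 3.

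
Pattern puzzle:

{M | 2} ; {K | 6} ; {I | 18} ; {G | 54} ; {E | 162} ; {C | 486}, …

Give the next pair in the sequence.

Letter: M, K, I, G, E, C → A (letters move back 2 places in the alphabet).
Second component goes 2, 6, 18, 54, 162, 486 → 1458 (×3 each step).
Combining the parts gives {A | 1458}.

{A | 1458}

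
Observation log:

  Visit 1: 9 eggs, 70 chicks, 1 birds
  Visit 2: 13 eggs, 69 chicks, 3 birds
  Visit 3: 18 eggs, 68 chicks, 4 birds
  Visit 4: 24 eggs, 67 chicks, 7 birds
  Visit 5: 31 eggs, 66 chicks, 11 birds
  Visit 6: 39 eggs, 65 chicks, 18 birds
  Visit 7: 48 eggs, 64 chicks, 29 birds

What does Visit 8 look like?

Eggs: differences are 4, 5, 6, … (increasing by 1 each time), so 9, 13, 18, 24, 31, 39, 48 → 58.
Chicks: −1 each step, so 70, 69, 68, 67, 66, 65, 64 → 63.
Birds: each term is the sum of the two before it, so 1, 3, 4, 7, 11, 18, 29 → 47.
Putting it together: 58 eggs, 63 chicks, 47 birds.

58 eggs, 63 chicks, 47 birds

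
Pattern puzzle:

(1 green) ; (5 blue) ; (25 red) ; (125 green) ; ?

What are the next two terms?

(625 blue), (3125 red)

First coordinate: 1, 5, 25, 125 → 625 → 3125 (×5 each step).
Colour — repeats green → blue → red: green, blue, red, green → blue → red.
Putting the parts together: (625 blue) and then (3125 red).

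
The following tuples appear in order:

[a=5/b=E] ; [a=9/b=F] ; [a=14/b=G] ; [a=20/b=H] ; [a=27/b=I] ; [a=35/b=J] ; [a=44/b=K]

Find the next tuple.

A: differences are 4, 5, 6, … (increasing by 1 each time); 5, 9, 14, 20, 27, 35, 44 → 54.
B goes E, F, G, H, I, J, K → L (letters move forward 1 place in the alphabet).
Combining the parts gives [a=54/b=L].

[a=54/b=L]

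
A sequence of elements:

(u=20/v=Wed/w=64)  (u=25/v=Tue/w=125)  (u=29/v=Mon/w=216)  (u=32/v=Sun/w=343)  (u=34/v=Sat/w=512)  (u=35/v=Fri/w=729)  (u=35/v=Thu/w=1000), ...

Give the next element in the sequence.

(u=34/v=Wed/w=1331)

U: 20, 25, 29, 32, 34, 35, 35 → 34 (differences are 5, 4, 3, … (decreasing by 1 each time)).
V: Wed, Tue, Mon, Sun, Sat, Fri, Thu → Wed (runs backward through the weekdays Mon→Sun).
W: perfect cubes: 4³, 5³, 6³, …, so 64, 125, 216, 343, 512, 729, 1000 → 1331.
Combining the parts gives (u=34/v=Wed/w=1331).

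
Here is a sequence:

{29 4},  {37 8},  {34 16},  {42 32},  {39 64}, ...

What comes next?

{47 128}

First part — alternating steps +8, −3, +8, −3, …: 29, 37, 34, 42, 39 → 47.
For the second part, ×2 each step: 4, 8, 16, 32, 64 → 128.
So the next term is {47 128}.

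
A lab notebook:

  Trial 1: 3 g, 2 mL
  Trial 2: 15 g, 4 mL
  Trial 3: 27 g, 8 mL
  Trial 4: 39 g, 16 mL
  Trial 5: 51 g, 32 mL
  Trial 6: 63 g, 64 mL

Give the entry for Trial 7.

75 g, 128 mL

G: +12 each step, so 3, 15, 27, 39, 51, 63 → 75.
ML: ×2 each step, so 2, 4, 8, 16, 32, 64 → 128.
Combining the parts gives 75 g, 128 mL.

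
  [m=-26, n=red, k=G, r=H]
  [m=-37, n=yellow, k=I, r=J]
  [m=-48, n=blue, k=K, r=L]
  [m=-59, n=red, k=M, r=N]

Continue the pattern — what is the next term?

M — −11 each step: -26, -37, -48, -59 → -70.
N goes red, yellow, blue, red → yellow (repeats red → yellow → blue).
K — letters move forward 2 places in the alphabet: G, I, K, M → O.
R: H, J, L, N → P (letters move forward 2 places in the alphabet).
Putting it together: [m=-70, n=yellow, k=O, r=P].

[m=-70, n=yellow, k=O, r=P]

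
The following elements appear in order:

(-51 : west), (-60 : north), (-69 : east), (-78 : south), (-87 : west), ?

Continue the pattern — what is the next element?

First coordinate: −9 each step, so -51, -60, -69, -78, -87 → -96.
Direction — repeats west → north → east → south: west, north, east, south, west → north.
Putting it together: (-96 : north).

(-96 : north)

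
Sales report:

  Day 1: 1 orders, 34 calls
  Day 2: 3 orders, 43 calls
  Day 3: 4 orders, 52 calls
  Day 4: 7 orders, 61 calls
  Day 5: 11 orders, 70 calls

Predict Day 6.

Orders — each term is the sum of the two before it: 1, 3, 4, 7, 11 → 18.
Calls: 34, 43, 52, 61, 70 → 79 (+9 each step).
Putting it together: 18 orders, 79 calls.

18 orders, 79 calls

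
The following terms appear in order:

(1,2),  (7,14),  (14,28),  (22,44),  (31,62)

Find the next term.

First value: differences are 6, 7, 8, … (increasing by 1 each time), so 1, 7, 14, 22, 31 → 41.
Second value: always 2 × the first value, so 2, 14, 28, 44, 62 → 82.
So the next term is (41,82).

(41,82)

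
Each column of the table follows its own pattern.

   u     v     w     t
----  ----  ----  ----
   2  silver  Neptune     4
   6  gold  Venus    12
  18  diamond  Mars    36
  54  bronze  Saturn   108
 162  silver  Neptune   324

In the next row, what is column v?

Column v: repeats silver → gold → diamond → bronze, so silver, gold, diamond, bronze, silver → gold.

gold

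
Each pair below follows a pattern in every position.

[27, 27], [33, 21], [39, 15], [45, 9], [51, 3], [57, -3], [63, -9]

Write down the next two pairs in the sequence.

For the first entry, +6 each step: 27, 33, 39, 45, 51, 57, 63 → 69 → 75.
Second entry — −6 each step: 27, 21, 15, 9, 3, -3, -9 → -15 → -21.
So the next two pairs are [69, -15] and [75, -21].

[69, -15], [75, -21]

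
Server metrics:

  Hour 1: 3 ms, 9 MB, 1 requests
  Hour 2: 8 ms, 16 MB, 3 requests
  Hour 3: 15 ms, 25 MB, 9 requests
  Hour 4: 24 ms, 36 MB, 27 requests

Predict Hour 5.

Ms: differences are 5, 7, 9, … (increasing by 2 each time); 3, 8, 15, 24 → 35.
MB: 9, 16, 25, 36 → 49 (perfect squares: 3², 4², 5², …).
Requests goes 1, 3, 9, 27 → 81 (×3 each step).
Putting it together: 35 ms, 49 MB, 81 requests.

35 ms, 49 MB, 81 requests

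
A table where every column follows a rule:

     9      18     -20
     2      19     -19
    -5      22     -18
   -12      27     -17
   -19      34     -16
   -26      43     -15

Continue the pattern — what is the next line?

First component: 9, 2, -5, -12, -19, -26 → -33 (−7 each step).
Second component goes 18, 19, 22, 27, 34, 43 → 54 (differences are 1, 3, 5, … (increasing by 2 each time)).
Third component — +1 each step: -20, -19, -18, -17, -16, -15 → -14.
Combining the parts gives -33  54  -14.

-33  54  -14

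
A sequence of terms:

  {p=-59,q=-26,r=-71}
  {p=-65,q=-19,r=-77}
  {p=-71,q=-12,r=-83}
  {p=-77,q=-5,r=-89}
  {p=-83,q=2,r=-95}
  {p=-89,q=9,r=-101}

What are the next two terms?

P: -59, -65, -71, -77, -83, -89 → -95 → -101 (−6 each step).
For the q, +7 each step: -26, -19, -12, -5, 2, 9 → 16 → 23.
R goes -71, -77, -83, -89, -95, -101 → -107 → -113 (always 12 less than the p).
Putting the parts together: {p=-95,q=16,r=-107} and then {p=-101,q=23,r=-113}.

{p=-95,q=16,r=-107}, {p=-101,q=23,r=-113}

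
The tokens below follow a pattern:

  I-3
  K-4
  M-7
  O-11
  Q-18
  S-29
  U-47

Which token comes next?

For the letter, letters move forward 2 places in the alphabet: I, K, M, O, Q, S, U → W.
For the second component, each term is the sum of the two before it: 3, 4, 7, 11, 18, 29, 47 → 76.
So the next token is W-76.

W-76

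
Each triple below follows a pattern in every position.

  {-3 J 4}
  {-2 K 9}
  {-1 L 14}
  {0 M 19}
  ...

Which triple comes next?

{1 N 24}

First slot: -3, -2, -1, 0 → 1 (+1 each step).
Letter: J, K, L, M → N (letters move forward 1 place in the alphabet).
Third slot: +5 each step, so 4, 9, 14, 19 → 24.
Combining the parts gives {1 N 24}.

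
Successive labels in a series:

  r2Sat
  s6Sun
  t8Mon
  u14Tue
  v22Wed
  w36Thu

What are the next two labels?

Letter — letters move forward 1 place in the alphabet: r, s, t, u, v, w → x → y.
Second component goes 2, 6, 8, 14, 22, 36 → 58 → 94 (each term is the sum of the two before it).
For the day, runs through the weekdays Mon→Sun: Sat, Sun, Mon, Tue, Wed, Thu → Fri → Sat.
Putting the parts together: x58Fri and then y94Sat.

x58Fri then y94Sat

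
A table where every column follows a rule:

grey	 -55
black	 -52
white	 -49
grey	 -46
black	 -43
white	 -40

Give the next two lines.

Shade: repeats grey → black → white, so grey, black, white, grey, black, white → grey → black.
Second component: +3 each step; -55, -52, -49, -46, -43, -40 → -37 → -34.
Putting the parts together: grey  -37 and then black  -34.

grey  -37; black  -34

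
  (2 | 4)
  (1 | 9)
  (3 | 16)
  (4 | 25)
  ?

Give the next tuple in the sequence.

First slot: 2, 1, 3, 4 → 7 (each term is the sum of the two before it).
Second slot: perfect squares: 2², 3², 4², …, so 4, 9, 16, 25 → 36.
Combining the parts gives (7 | 36).

(7 | 36)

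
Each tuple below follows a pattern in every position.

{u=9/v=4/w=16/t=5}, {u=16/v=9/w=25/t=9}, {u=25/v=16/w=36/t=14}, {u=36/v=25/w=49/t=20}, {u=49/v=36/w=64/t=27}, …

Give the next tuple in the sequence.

{u=64/v=49/w=81/t=35}

U — perfect squares: 3², 4², 5², …: 9, 16, 25, 36, 49 → 64.
V: perfect squares: 2², 3², 4², …; 4, 9, 16, 25, 36 → 49.
W — perfect squares: 4², 5², 6², …: 16, 25, 36, 49, 64 → 81.
T: differences are 4, 5, 6, … (increasing by 1 each time), so 5, 9, 14, 20, 27 → 35.
Putting it together: {u=64/v=49/w=81/t=35}.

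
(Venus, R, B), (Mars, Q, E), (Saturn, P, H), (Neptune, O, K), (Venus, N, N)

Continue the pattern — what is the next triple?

(Mars, M, Q)

Planet — repeats Venus → Mars → Saturn → Neptune: Venus, Mars, Saturn, Neptune, Venus → Mars.
First letter: letters move back 1 place in the alphabet, so R, Q, P, O, N → M.
Second letter: B, E, H, K, N → Q (letters move forward 3 places in the alphabet).
So the next triple is (Mars, M, Q).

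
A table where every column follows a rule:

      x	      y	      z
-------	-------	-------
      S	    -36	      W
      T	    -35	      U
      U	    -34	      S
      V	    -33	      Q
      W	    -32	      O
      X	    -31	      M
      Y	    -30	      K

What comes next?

Column x: S, T, U, V, W, X, Y → Z (letters move forward 1 place in the alphabet).
Column y — +1 each step: -36, -35, -34, -33, -32, -31, -30 → -29.
For the column z, letters move back 2 places in the alphabet: W, U, S, Q, O, M, K → I.
Putting it together: Z  -29  I.

Z  -29  I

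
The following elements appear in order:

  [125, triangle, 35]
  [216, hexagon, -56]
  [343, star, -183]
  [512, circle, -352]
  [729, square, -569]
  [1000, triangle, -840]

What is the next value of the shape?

First value: perfect cubes: 5³, 6³, 7³, …; 125, 216, 343, 512, 729, 1000 → 1331.
Shape — repeats triangle → hexagon → star → circle → square: triangle, hexagon, star, circle, square, triangle → hexagon.
Third value goes 35, -56, -183, -352, -569, -840 → -1171 (together with the first value always sums to 160).

hexagon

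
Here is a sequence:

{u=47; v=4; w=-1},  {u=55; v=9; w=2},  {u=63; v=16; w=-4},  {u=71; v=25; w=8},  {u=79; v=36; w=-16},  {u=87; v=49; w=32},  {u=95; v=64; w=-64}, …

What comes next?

For the u, +8 each step: 47, 55, 63, 71, 79, 87, 95 → 103.
V: perfect squares: 2², 3², 4², …; 4, 9, 16, 25, 36, 49, 64 → 81.
W goes -1, 2, -4, 8, -16, 32, -64 → 128 (×(-2) each step).
Combining the parts gives {u=103; v=81; w=128}.

{u=103; v=81; w=128}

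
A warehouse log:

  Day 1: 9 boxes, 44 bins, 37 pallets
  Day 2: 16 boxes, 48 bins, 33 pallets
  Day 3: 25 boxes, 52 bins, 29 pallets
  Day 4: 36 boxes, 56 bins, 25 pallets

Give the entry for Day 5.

Boxes: 9, 16, 25, 36 → 49 (perfect squares: 3², 4², 5², …).
Bins: +4 each step; 44, 48, 52, 56 → 60.
Pallets: together with the bins always sums to 81, so 37, 33, 29, 25 → 21.
So the next line is 49 boxes, 60 bins, 21 pallets.

49 boxes, 60 bins, 21 pallets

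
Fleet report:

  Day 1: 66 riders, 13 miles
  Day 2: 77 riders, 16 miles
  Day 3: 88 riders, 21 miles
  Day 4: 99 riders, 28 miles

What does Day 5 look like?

110 riders, 37 miles

Riders: +11 each step, so 66, 77, 88, 99 → 110.
Miles — differences are 3, 5, 7, … (increasing by 2 each time): 13, 16, 21, 28 → 37.
Putting it together: 110 riders, 37 miles.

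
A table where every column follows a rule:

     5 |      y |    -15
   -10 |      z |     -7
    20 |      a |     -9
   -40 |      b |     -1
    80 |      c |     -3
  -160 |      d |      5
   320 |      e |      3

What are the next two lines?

First component — ×(-2) each step: 5, -10, 20, -40, 80, -160, 320 → -640 → 1280.
Letter goes y, z, a, b, c, d, e → f → g (letters move forward 1 place in the alphabet, wrapping Z→A).
Third component: -15, -7, -9, -1, -3, 5, 3 → 11 → 9 (alternating steps +8, −2, +8, −2, …).
So the next two lines are -640  f  11 and 1280  g  9.

-640  f  11; 1280  g  9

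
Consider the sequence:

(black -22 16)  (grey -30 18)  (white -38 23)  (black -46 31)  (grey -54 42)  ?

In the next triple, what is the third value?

Shade: repeats black → grey → white; black, grey, white, black, grey → white.
Second value goes -22, -30, -38, -46, -54 → -62 (−8 each step).
Third value: differences are 2, 5, 8, … (increasing by 3 each time); 16, 18, 23, 31, 42 → 56.

56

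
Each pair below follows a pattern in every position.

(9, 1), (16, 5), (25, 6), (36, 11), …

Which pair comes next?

(49, 17)

First component: perfect squares: 3², 4², 5², …, so 9, 16, 25, 36 → 49.
For the second component, each term is the sum of the two before it: 1, 5, 6, 11 → 17.
Putting it together: (49, 17).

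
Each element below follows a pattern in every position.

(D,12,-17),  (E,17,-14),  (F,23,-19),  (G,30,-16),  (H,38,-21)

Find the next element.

Letter: letters move forward 1 place in the alphabet; D, E, F, G, H → I.
Second slot: 12, 17, 23, 30, 38 → 47 (differences are 5, 6, 7, … (increasing by 1 each time)).
Third slot: alternating steps +3, −5, +3, −5, …; -17, -14, -19, -16, -21 → -18.
So the next element is (I,47,-18).

(I,47,-18)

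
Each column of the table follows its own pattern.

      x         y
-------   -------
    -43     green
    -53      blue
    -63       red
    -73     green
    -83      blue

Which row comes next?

Column x: −10 each step; -43, -53, -63, -73, -83 → -93.
Column y: repeats green → blue → red, so green, blue, red, green, blue → red.
So the next row is -93  red.

-93  red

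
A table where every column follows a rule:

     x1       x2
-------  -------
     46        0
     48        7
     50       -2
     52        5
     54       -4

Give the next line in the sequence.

56  3

Column x1: +2 each step; 46, 48, 50, 52, 54 → 56.
Column x2: alternating steps +7, −9, +7, −9, …, so 0, 7, -2, 5, -4 → 3.
So the next line is 56  3.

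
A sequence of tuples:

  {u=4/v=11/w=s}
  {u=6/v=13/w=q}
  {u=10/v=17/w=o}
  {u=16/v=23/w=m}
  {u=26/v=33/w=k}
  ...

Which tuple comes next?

For the u, each term is the sum of the two before it: 4, 6, 10, 16, 26 → 42.
For the v, always 7 more than the u: 11, 13, 17, 23, 33 → 49.
W: letters move back 2 places in the alphabet; s, q, o, m, k → i.
Putting it together: {u=42/v=49/w=i}.

{u=42/v=49/w=i}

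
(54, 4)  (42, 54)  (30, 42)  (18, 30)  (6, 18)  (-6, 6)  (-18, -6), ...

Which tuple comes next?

First entry goes 54, 42, 30, 18, 6, -6, -18 → -30 (−12 each step).
Second entry — always the previous value of the first entry: 4, 54, 42, 30, 18, 6, -6 → -18.
So the next tuple is (-30, -18).

(-30, -18)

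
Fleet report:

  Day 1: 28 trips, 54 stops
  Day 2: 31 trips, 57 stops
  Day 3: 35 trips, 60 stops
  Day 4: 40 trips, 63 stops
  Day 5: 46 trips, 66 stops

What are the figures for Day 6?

Trips: differences are 3, 4, 5, … (increasing by 1 each time); 28, 31, 35, 40, 46 → 53.
Stops: +3 each step, so 54, 57, 60, 63, 66 → 69.
Combining the parts gives 53 trips, 69 stops.

53 trips, 69 stops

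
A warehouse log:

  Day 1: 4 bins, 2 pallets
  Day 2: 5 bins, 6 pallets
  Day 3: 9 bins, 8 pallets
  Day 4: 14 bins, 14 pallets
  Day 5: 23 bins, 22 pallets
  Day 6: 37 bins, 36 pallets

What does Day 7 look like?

Bins: each term is the sum of the two before it, so 4, 5, 9, 14, 23, 37 → 60.
Pallets — each term is the sum of the two before it: 2, 6, 8, 14, 22, 36 → 58.
Putting it together: 60 bins, 58 pallets.

60 bins, 58 pallets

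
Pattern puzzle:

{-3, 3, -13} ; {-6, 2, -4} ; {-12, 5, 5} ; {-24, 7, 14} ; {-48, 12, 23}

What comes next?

First coordinate — ×2 each step: -3, -6, -12, -24, -48 → -96.
For the second coordinate, each term is the sum of the two before it: 3, 2, 5, 7, 12 → 19.
Third coordinate goes -13, -4, 5, 14, 23 → 32 (+9 each step).
Putting it together: {-96, 19, 32}.

{-96, 19, 32}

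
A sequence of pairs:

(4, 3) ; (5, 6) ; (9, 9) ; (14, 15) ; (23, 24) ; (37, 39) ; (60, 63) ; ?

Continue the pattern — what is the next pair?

First slot: each term is the sum of the two before it, so 4, 5, 9, 14, 23, 37, 60 → 97.
Second slot — each term is the sum of the two before it: 3, 6, 9, 15, 24, 39, 63 → 102.
So the next pair is (97, 102).

(97, 102)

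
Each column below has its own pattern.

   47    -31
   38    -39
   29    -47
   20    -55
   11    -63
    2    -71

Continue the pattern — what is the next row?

-7  -79

First component — −9 each step: 47, 38, 29, 20, 11, 2 → -7.
Second component: -31, -39, -47, -55, -63, -71 → -79 (−8 each step).
Combining the parts gives -7  -79.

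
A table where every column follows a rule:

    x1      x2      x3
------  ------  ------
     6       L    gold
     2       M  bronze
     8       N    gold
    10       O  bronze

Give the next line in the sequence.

For the column x1, each term is the sum of the two before it: 6, 2, 8, 10 → 18.
Column x2 goes L, M, N, O → P (letters move forward 1 place in the alphabet).
Column x3: alternates gold ↔ bronze, so gold, bronze, gold, bronze → gold.
So the next line is 18  P  gold.

18  P  gold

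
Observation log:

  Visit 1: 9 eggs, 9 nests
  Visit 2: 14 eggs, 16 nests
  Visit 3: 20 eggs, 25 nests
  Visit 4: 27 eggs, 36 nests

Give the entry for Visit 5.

Eggs — differences are 5, 6, 7, … (increasing by 1 each time): 9, 14, 20, 27 → 35.
Nests: 9, 16, 25, 36 → 49 (perfect squares: 3², 4², 5², …).
Combining the parts gives 35 eggs, 49 nests.

35 eggs, 49 nests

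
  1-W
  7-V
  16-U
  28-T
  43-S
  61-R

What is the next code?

82-Q

First component: differences are 6, 9, 12, … (increasing by 3 each time); 1, 7, 16, 28, 43, 61 → 82.
Letter: letters move back 1 place in the alphabet; W, V, U, T, S, R → Q.
So the next code is 82-Q.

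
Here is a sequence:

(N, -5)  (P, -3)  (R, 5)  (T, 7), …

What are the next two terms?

(V, 15), (X, 17)

For the letter, letters move forward 2 places in the alphabet: N, P, R, T → V → X.
For the second component, alternating steps +2, +8, +2, +8, …: -5, -3, 5, 7 → 15 → 17.
So the next two terms are (V, 15) and (X, 17).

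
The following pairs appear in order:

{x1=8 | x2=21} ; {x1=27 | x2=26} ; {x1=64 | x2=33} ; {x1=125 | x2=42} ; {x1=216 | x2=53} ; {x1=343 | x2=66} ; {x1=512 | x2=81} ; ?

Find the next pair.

{x1=729 | x2=98}

X1 — perfect cubes: 2³, 3³, 4³, …: 8, 27, 64, 125, 216, 343, 512 → 729.
X2 goes 21, 26, 33, 42, 53, 66, 81 → 98 (differences are 5, 7, 9, … (increasing by 2 each time)).
So the next pair is {x1=729 | x2=98}.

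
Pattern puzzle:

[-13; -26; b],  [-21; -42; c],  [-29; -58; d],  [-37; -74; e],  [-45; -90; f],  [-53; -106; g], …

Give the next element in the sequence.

[-61; -122; h]

For the first coordinate, −8 each step: -13, -21, -29, -37, -45, -53 → -61.
Second coordinate: -26, -42, -58, -74, -90, -106 → -122 (always 2 × the first coordinate).
For the letter, letters move forward 1 place in the alphabet: b, c, d, e, f, g → h.
Combining the parts gives [-61; -122; h].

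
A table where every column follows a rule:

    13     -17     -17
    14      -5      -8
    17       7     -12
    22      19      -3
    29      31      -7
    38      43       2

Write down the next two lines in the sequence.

First component goes 13, 14, 17, 22, 29, 38 → 49 → 62 (differences are 1, 3, 5, … (increasing by 2 each time)).
Second component: -17, -5, 7, 19, 31, 43 → 55 → 67 (+12 each step).
Third component: alternating steps +9, −4, +9, −4, …, so -17, -8, -12, -3, -7, 2 → -2 → 7.
Putting the parts together: 49  55  -2 and then 62  67  7.

49  55  -2; 62  67  7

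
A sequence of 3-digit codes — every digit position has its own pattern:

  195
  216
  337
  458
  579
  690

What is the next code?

711

For the first digit, +1 each step, mod 10: 1, 2, 3, 4, 5, 6 → 7.
Second digit: 9, 1, 3, 5, 7, 9 → 1 (+2 each step, mod 10).
Third digit: +1 each step, mod 10; 5, 6, 7, 8, 9, 0 → 1.
Putting it together: 711.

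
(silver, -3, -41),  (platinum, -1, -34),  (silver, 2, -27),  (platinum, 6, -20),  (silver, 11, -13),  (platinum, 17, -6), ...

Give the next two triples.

(silver, 24, 1), (platinum, 32, 8)

Metal: silver, platinum, silver, platinum, silver, platinum → silver → platinum (alternates silver ↔ platinum).
Second coordinate: differences are 2, 3, 4, … (increasing by 1 each time); -3, -1, 2, 6, 11, 17 → 24 → 32.
Third coordinate: +7 each step, so -41, -34, -27, -20, -13, -6 → 1 → 8.
So the next two triples are (silver, 24, 1) and (platinum, 32, 8).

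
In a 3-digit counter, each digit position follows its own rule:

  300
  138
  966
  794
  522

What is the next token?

For the first digit, −2 each step, mod 10: 3, 1, 9, 7, 5 → 3.
Second digit: +3 each step, mod 10; 0, 3, 6, 9, 2 → 5.
Third digit — −2 each step, mod 10: 0, 8, 6, 4, 2 → 0.
Putting it together: 350.

350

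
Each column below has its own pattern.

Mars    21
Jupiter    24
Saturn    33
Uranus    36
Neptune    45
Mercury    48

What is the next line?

Planet: runs through the planets Mercury→Neptune, so Mars, Jupiter, Saturn, Uranus, Neptune, Mercury → Venus.
Second component — alternating steps +3, +9, +3, +9, …: 21, 24, 33, 36, 45, 48 → 57.
Combining the parts gives Venus  57.

Venus  57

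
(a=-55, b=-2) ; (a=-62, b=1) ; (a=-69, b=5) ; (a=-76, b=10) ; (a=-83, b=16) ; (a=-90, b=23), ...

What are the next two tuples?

(a=-97, b=31), (a=-104, b=40)

A — −7 each step: -55, -62, -69, -76, -83, -90 → -97 → -104.
B: differences are 3, 4, 5, … (increasing by 1 each time), so -2, 1, 5, 10, 16, 23 → 31 → 40.
Putting the parts together: (a=-97, b=31) and then (a=-104, b=40).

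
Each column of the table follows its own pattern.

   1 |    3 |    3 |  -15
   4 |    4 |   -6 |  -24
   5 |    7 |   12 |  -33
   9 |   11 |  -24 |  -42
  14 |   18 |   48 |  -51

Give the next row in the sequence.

First component: each term is the sum of the two before it, so 1, 4, 5, 9, 14 → 23.
For the second component, each term is the sum of the two before it: 3, 4, 7, 11, 18 → 29.
Third component: ×(-2) each step; 3, -6, 12, -24, 48 → -96.
Fourth component — −9 each step: -15, -24, -33, -42, -51 → -60.
Combining the parts gives 23  29  -96  -60.

23  29  -96  -60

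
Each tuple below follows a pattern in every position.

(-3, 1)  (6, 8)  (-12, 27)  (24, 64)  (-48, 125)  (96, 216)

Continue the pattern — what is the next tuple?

First value: -3, 6, -12, 24, -48, 96 → -192 (×(-2) each step).
Second value — perfect cubes: 1³, 2³, 3³, …: 1, 8, 27, 64, 125, 216 → 343.
So the next tuple is (-192, 343).

(-192, 343)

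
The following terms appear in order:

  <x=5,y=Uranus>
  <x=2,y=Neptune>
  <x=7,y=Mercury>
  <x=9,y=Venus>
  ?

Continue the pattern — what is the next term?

X: 5, 2, 7, 9 → 16 (each term is the sum of the two before it).
Y: Uranus, Neptune, Mercury, Venus → Earth (runs through the planets Mercury→Neptune).
Combining the parts gives <x=16,y=Earth>.

<x=16,y=Earth>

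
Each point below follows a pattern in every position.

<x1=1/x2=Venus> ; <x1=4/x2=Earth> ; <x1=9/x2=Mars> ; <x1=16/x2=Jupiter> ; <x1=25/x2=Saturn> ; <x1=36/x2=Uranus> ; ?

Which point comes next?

X1 — perfect squares: 1², 2², 3², …: 1, 4, 9, 16, 25, 36 → 49.
X2: runs through the planets Mercury→Neptune; Venus, Earth, Mars, Jupiter, Saturn, Uranus → Neptune.
So the next point is <x1=49/x2=Neptune>.

<x1=49/x2=Neptune>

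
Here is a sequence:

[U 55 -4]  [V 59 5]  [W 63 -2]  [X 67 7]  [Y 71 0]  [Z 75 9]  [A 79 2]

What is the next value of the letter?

Letter — letters move forward 1 place in the alphabet, wrapping Z→A: U, V, W, X, Y, Z, A → B.
For the second part, +4 each step: 55, 59, 63, 67, 71, 75, 79 → 83.
Third part — alternating steps +9, −7, +9, −7, …: -4, 5, -2, 7, 0, 9, 2 → 11.

B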